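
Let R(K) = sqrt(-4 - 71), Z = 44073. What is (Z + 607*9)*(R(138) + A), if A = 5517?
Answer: 273290112 + 247680*I*sqrt(3) ≈ 2.7329e+8 + 4.2899e+5*I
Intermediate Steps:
R(K) = 5*I*sqrt(3) (R(K) = sqrt(-75) = 5*I*sqrt(3))
(Z + 607*9)*(R(138) + A) = (44073 + 607*9)*(5*I*sqrt(3) + 5517) = (44073 + 5463)*(5517 + 5*I*sqrt(3)) = 49536*(5517 + 5*I*sqrt(3)) = 273290112 + 247680*I*sqrt(3)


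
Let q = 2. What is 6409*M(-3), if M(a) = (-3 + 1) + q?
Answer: 0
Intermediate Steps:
M(a) = 0 (M(a) = (-3 + 1) + 2 = -2 + 2 = 0)
6409*M(-3) = 6409*0 = 0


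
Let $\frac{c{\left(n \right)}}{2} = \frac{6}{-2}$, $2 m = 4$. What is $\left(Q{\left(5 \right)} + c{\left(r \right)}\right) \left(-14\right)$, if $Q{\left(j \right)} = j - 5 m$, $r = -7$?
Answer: $154$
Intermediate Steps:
$m = 2$ ($m = \frac{1}{2} \cdot 4 = 2$)
$Q{\left(j \right)} = -10 + j$ ($Q{\left(j \right)} = j - 10 = -10 + j$)
$c{\left(n \right)} = -6$ ($c{\left(n \right)} = 2 \frac{6}{-2} = 2 \cdot 6 \left(- \frac{1}{2}\right) = 2 \left(-3\right) = -6$)
$\left(Q{\left(5 \right)} + c{\left(r \right)}\right) \left(-14\right) = \left(\left(-10 + 5\right) - 6\right) \left(-14\right) = \left(-5 - 6\right) \left(-14\right) = \left(-11\right) \left(-14\right) = 154$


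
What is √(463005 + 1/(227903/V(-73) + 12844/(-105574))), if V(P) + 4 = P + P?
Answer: √67020748464619692527274555/12031278961 ≈ 680.44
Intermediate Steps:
V(P) = -4 + 2*P (V(P) = -4 + (P + P) = -4 + 2*P)
√(463005 + 1/(227903/V(-73) + 12844/(-105574))) = √(463005 + 1/(227903/(-4 + 2*(-73)) + 12844/(-105574))) = √(463005 + 1/(227903/(-4 - 146) + 12844*(-1/105574))) = √(463005 + 1/(227903/(-150) - 6422/52787)) = √(463005 + 1/(227903*(-1/150) - 6422/52787)) = √(463005 + 1/(-227903/150 - 6422/52787)) = √(463005 + 1/(-12031278961/7918050)) = √(463005 - 7918050/12031278961) = √(5570542307419755/12031278961) = √67020748464619692527274555/12031278961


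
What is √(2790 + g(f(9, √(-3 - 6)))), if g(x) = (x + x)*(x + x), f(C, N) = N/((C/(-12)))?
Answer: √2726 ≈ 52.211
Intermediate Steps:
f(C, N) = -12*N/C (f(C, N) = N/((C*(-1/12))) = N/((-C/12)) = N*(-12/C) = -12*N/C)
g(x) = 4*x² (g(x) = (2*x)*(2*x) = 4*x²)
√(2790 + g(f(9, √(-3 - 6)))) = √(2790 + 4*(-12*√(-3 - 6)/9)²) = √(2790 + 4*(-12*√(-9)*⅑)²) = √(2790 + 4*(-12*3*I*⅑)²) = √(2790 + 4*(-4*I)²) = √(2790 + 4*(-16)) = √(2790 - 64) = √2726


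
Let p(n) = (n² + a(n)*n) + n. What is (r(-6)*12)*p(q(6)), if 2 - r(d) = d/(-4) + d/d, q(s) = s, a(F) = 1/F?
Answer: -258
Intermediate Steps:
p(n) = 1 + n + n² (p(n) = (n² + n/n) + n = (n² + 1) + n = (1 + n²) + n = 1 + n + n²)
r(d) = 1 + d/4 (r(d) = 2 - (d/(-4) + d/d) = 2 - (d*(-¼) + 1) = 2 - (-d/4 + 1) = 2 - (1 - d/4) = 2 + (-1 + d/4) = 1 + d/4)
(r(-6)*12)*p(q(6)) = ((1 + (¼)*(-6))*12)*(1 + 6*(1 + 6)) = ((1 - 3/2)*12)*(1 + 6*7) = (-½*12)*(1 + 42) = -6*43 = -258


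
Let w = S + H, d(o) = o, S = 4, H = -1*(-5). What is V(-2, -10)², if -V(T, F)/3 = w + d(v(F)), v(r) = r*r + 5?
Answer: 116964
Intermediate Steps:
H = 5
v(r) = 5 + r² (v(r) = r² + 5 = 5 + r²)
w = 9 (w = 4 + 5 = 9)
V(T, F) = -42 - 3*F² (V(T, F) = -3*(9 + (5 + F²)) = -3*(14 + F²) = -42 - 3*F²)
V(-2, -10)² = (-42 - 3*(-10)²)² = (-42 - 3*100)² = (-42 - 300)² = (-342)² = 116964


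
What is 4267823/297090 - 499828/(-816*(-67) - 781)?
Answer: 81503348773/16010477190 ≈ 5.0906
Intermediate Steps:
4267823/297090 - 499828/(-816*(-67) - 781) = 4267823*(1/297090) - 499828/(54672 - 781) = 4267823/297090 - 499828/53891 = 81503348773/16010477190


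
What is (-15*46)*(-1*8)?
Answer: 5520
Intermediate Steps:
(-15*46)*(-1*8) = -690*(-8) = 5520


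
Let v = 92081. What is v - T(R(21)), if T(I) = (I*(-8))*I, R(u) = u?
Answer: 95609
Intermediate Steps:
T(I) = -8*I**2 (T(I) = (-8*I)*I = -8*I**2)
v - T(R(21)) = 92081 - (-8)*21**2 = 92081 - (-8)*441 = 92081 - 1*(-3528) = 92081 + 3528 = 95609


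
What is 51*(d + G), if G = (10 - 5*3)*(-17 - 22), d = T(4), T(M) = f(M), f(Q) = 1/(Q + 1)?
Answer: 49776/5 ≈ 9955.2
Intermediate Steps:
f(Q) = 1/(1 + Q)
T(M) = 1/(1 + M)
d = ⅕ (d = 1/(1 + 4) = 1/5 = ⅕ ≈ 0.20000)
G = 195 (G = (10 - 15)*(-39) = -5*(-39) = 195)
51*(d + G) = 51*(⅕ + 195) = 51*(976/5) = 49776/5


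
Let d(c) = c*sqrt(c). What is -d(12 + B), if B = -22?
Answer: 10*I*sqrt(10) ≈ 31.623*I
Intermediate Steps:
d(c) = c**(3/2)
-d(12 + B) = -(12 - 22)**(3/2) = -(-10)**(3/2) = -(-10)*I*sqrt(10) = 10*I*sqrt(10)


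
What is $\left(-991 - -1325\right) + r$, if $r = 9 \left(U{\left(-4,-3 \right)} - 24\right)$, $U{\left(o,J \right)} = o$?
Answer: $82$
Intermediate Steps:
$r = -252$ ($r = 9 \left(-4 - 24\right) = 9 \left(-28\right) = -252$)
$\left(-991 - -1325\right) + r = \left(-991 - -1325\right) - 252 = \left(-991 + 1325\right) - 252 = 334 - 252 = 82$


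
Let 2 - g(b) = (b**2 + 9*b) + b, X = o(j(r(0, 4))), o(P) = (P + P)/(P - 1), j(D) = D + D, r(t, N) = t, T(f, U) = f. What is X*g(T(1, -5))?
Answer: 0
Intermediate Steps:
j(D) = 2*D
o(P) = 2*P/(-1 + P) (o(P) = (2*P)/(-1 + P) = 2*P/(-1 + P))
X = 0 (X = 2*(2*0)/(-1 + 2*0) = 2*0/(-1 + 0) = 2*0/(-1) = 2*0*(-1) = 0)
g(b) = 2 - b**2 - 10*b (g(b) = 2 - ((b**2 + 9*b) + b) = 2 - (b**2 + 10*b) = 2 + (-b**2 - 10*b) = 2 - b**2 - 10*b)
X*g(T(1, -5)) = 0*(2 - 1*1**2 - 10*1) = 0*(2 - 1*1 - 10) = 0*(2 - 1 - 10) = 0*(-9) = 0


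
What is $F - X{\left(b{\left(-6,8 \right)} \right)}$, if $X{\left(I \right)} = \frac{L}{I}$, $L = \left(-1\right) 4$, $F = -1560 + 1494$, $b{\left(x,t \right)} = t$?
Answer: $- \frac{131}{2} \approx -65.5$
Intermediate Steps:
$F = -66$
$L = -4$
$X{\left(I \right)} = - \frac{4}{I}$
$F - X{\left(b{\left(-6,8 \right)} \right)} = -66 - - \frac{4}{8} = -66 - \left(-4\right) \frac{1}{8} = -66 - - \frac{1}{2} = -66 + \frac{1}{2} = - \frac{131}{2}$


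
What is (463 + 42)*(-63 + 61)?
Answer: -1010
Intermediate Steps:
(463 + 42)*(-63 + 61) = 505*(-2) = -1010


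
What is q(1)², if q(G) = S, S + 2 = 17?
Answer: 225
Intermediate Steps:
S = 15 (S = -2 + 17 = 15)
q(G) = 15
q(1)² = 15² = 225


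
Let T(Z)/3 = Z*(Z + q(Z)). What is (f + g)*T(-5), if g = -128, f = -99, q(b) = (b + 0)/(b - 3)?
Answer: -119175/8 ≈ -14897.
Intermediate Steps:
q(b) = b/(-3 + b)
T(Z) = 3*Z*(Z + Z/(-3 + Z)) (T(Z) = 3*(Z*(Z + Z/(-3 + Z))) = 3*Z*(Z + Z/(-3 + Z)))
(f + g)*T(-5) = (-99 - 128)*(3*(-5)²*(-2 - 5)/(-3 - 5)) = -681*25*(-7)/(-8) = -681*25*(-1)*(-7)/8 = -227*525/8 = -119175/8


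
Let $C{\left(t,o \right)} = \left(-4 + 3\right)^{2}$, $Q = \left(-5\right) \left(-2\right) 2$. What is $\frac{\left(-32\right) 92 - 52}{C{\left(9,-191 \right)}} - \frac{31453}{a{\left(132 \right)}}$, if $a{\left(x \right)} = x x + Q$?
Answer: $- \frac{52293677}{17444} \approx -2997.8$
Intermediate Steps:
$Q = 20$ ($Q = 10 \cdot 2 = 20$)
$C{\left(t,o \right)} = 1$ ($C{\left(t,o \right)} = \left(-1\right)^{2} = 1$)
$a{\left(x \right)} = 20 + x^{2}$ ($a{\left(x \right)} = x x + 20 = x^{2} + 20 = 20 + x^{2}$)
$\frac{\left(-32\right) 92 - 52}{C{\left(9,-191 \right)}} - \frac{31453}{a{\left(132 \right)}} = \frac{\left(-32\right) 92 - 52}{1} - \frac{31453}{20 + 132^{2}} = \left(-2944 - 52\right) 1 - \frac{31453}{20 + 17424} = \left(-2996\right) 1 - \frac{31453}{17444} = -2996 - \frac{31453}{17444} = - \frac{52293677}{17444}$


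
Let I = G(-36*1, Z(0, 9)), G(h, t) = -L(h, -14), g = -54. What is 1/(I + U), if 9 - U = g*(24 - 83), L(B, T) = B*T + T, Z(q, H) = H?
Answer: -1/3667 ≈ -0.00027270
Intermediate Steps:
L(B, T) = T + B*T
U = -3177 (U = 9 - (-54)*(24 - 83) = 9 - (-54)*(-59) = 9 - 1*3186 = 9 - 3186 = -3177)
G(h, t) = 14 + 14*h (G(h, t) = -(-14)*(1 + h) = -(-14 - 14*h) = 14 + 14*h)
I = -490 (I = 14 + 14*(-36*1) = 14 + 14*(-36) = 14 - 504 = -490)
1/(I + U) = 1/(-490 - 3177) = 1/(-3667) = -1/3667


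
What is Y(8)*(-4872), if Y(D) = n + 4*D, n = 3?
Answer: -170520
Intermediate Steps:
Y(D) = 3 + 4*D
Y(8)*(-4872) = (3 + 4*8)*(-4872) = (3 + 32)*(-4872) = 35*(-4872) = -170520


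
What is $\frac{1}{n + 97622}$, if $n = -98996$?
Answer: $- \frac{1}{1374} \approx -0.0007278$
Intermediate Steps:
$\frac{1}{n + 97622} = \frac{1}{-98996 + 97622} = \frac{1}{-1374} = - \frac{1}{1374}$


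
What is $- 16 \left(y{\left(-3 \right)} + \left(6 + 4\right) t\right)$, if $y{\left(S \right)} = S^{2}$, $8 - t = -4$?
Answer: $-2064$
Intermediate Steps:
$t = 12$ ($t = 8 - -4 = 8 + 4 = 12$)
$- 16 \left(y{\left(-3 \right)} + \left(6 + 4\right) t\right) = - 16 \left(\left(-3\right)^{2} + \left(6 + 4\right) 12\right) = - 16 \left(9 + 10 \cdot 12\right) = - 16 \left(9 + 120\right) = \left(-16\right) 129 = -2064$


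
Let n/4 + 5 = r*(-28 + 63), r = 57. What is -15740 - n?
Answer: -23700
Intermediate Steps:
n = 7960 (n = -20 + 4*(57*(-28 + 63)) = -20 + 4*(57*35) = -20 + 4*1995 = -20 + 7980 = 7960)
-15740 - n = -15740 - 1*7960 = -15740 - 7960 = -23700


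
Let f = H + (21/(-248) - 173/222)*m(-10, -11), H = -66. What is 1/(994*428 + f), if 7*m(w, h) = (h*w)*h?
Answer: 96348/40997552083 ≈ 2.3501e-6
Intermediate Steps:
m(w, h) = w*h²/7 (m(w, h) = ((h*w)*h)/7 = (w*h²)/7 = w*h²/7)
f = 8029747/96348 (f = -66 + (21/(-248) - 173/222)*((⅐)*(-10)*(-11)²) = -66 + (21*(-1/248) - 173*1/222)*((⅐)*(-10)*121) = -66 + (-21/248 - 173/222)*(-1210/7) = -66 - 23783/27528*(-1210/7) = -66 + 14388715/96348 = 8029747/96348 ≈ 83.341)
1/(994*428 + f) = 1/(994*428 + 8029747/96348) = 1/(425432 + 8029747/96348) = 1/(40997552083/96348) = 96348/40997552083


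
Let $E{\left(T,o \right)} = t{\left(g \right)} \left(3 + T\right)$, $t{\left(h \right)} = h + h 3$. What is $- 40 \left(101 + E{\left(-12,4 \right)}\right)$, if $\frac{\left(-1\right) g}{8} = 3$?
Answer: $-38600$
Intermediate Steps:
$g = -24$ ($g = \left(-8\right) 3 = -24$)
$t{\left(h \right)} = 4 h$ ($t{\left(h \right)} = h + 3 h = 4 h$)
$E{\left(T,o \right)} = -288 - 96 T$ ($E{\left(T,o \right)} = 4 \left(-24\right) \left(3 + T\right) = - 96 \left(3 + T\right) = -288 - 96 T$)
$- 40 \left(101 + E{\left(-12,4 \right)}\right) = - 40 \left(101 - -864\right) = - 40 \left(101 + \left(-288 + 1152\right)\right) = - 40 \left(101 + 864\right) = \left(-40\right) 965 = -38600$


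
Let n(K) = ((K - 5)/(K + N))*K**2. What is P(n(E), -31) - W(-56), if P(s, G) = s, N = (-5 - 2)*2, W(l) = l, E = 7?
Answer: 42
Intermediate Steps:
N = -14 (N = -7*2 = -14)
n(K) = K**2*(-5 + K)/(-14 + K) (n(K) = ((K - 5)/(K - 14))*K**2 = ((-5 + K)/(-14 + K))*K**2 = K**2*(-5 + K)/(-14 + K))
P(n(E), -31) - W(-56) = 7**2*(-5 + 7)/(-14 + 7) - 1*(-56) = 49*2/(-7) + 56 = 49*(-1/7)*2 + 56 = -14 + 56 = 42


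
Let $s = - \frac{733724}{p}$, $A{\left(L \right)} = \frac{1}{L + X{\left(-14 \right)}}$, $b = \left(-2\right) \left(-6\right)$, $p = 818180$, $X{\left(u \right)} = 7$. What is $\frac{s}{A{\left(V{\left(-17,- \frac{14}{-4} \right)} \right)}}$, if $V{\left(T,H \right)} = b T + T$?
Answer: $\frac{39254234}{204545} \approx 191.91$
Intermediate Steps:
$b = 12$
$V{\left(T,H \right)} = 13 T$ ($V{\left(T,H \right)} = 12 T + T = 13 T$)
$A{\left(L \right)} = \frac{1}{7 + L}$ ($A{\left(L \right)} = \frac{1}{L + 7} = \frac{1}{7 + L}$)
$s = - \frac{183431}{204545}$ ($s = - \frac{733724}{818180} = \left(-733724\right) \frac{1}{818180} = - \frac{183431}{204545} \approx -0.89678$)
$\frac{s}{A{\left(V{\left(-17,- \frac{14}{-4} \right)} \right)}} = - \frac{183431}{204545 \frac{1}{7 + 13 \left(-17\right)}} = - \frac{183431}{204545 \frac{1}{7 - 221}} = - \frac{183431}{204545 \frac{1}{-214}} = - \frac{183431}{204545 \left(- \frac{1}{214}\right)} = \left(- \frac{183431}{204545}\right) \left(-214\right) = \frac{39254234}{204545}$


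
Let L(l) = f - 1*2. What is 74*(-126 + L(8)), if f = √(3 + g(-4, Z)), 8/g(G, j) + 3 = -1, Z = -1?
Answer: -9398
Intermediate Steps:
g(G, j) = -2 (g(G, j) = 8/(-3 - 1) = 8/(-4) = 8*(-¼) = -2)
f = 1 (f = √(3 - 2) = √1 = 1)
L(l) = -1 (L(l) = 1 - 1*2 = 1 - 2 = -1)
74*(-126 + L(8)) = 74*(-126 - 1) = 74*(-127) = -9398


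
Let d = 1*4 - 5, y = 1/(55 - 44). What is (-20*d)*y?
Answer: 20/11 ≈ 1.8182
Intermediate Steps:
y = 1/11 ≈ 0.090909
d = -1 (d = 4 - 5 = -1)
(-20*d)*y = -20*(-1)*(1/11) = 20*(1/11) = 20/11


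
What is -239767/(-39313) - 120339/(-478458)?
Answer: 13272147377/2089957706 ≈ 6.3504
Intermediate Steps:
-239767/(-39313) - 120339/(-478458) = -239767*(-1/39313) - 120339*(-1/478458) = 239767/39313 + 13371/53162 = 13272147377/2089957706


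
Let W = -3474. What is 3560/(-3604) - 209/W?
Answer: -2903551/3130074 ≈ -0.92763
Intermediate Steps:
3560/(-3604) - 209/W = 3560/(-3604) - 209/(-3474) = 3560*(-1/3604) - 209*(-1/3474) = -890/901 + 209/3474 = -2903551/3130074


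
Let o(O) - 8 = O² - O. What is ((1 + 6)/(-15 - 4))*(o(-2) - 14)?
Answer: 0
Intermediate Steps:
o(O) = 8 + O² - O (o(O) = 8 + (O² - O) = 8 + O² - O)
((1 + 6)/(-15 - 4))*(o(-2) - 14) = ((1 + 6)/(-15 - 4))*((8 + (-2)² - 1*(-2)) - 14) = (7/(-19))*((8 + 4 + 2) - 14) = (7*(-1/19))*(14 - 14) = -7/19*0 = 0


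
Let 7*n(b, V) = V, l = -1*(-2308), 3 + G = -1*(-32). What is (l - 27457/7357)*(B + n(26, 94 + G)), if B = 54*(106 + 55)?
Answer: 1033780341519/51499 ≈ 2.0074e+7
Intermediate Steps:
G = 29 (G = -3 - 1*(-32) = -3 + 32 = 29)
l = 2308
B = 8694 (B = 54*161 = 8694)
n(b, V) = V/7
(l - 27457/7357)*(B + n(26, 94 + G)) = (2308 - 27457/7357)*(8694 + (94 + 29)/7) = (2308 - 27457*1/7357)*(8694 + (1/7)*123) = (2308 - 27457/7357)*(8694 + 123/7) = (16952499/7357)*(60981/7) = 1033780341519/51499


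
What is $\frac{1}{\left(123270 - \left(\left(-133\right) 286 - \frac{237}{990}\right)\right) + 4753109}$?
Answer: $\frac{330}{1621757689} \approx 2.0348 \cdot 10^{-7}$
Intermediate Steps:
$\frac{1}{\left(123270 - \left(\left(-133\right) 286 - \frac{237}{990}\right)\right) + 4753109} = \frac{1}{\left(123270 - \left(-38038 - \frac{79}{330}\right)\right) + 4753109} = \frac{1}{\left(123270 - - \frac{12552619}{330}\right) + 4753109} = \frac{1}{\left(123270 + \frac{12552619}{330}\right) + 4753109} = \frac{1}{\frac{53231719}{330} + 4753109} = \frac{1}{\frac{1621757689}{330}} = \frac{330}{1621757689}$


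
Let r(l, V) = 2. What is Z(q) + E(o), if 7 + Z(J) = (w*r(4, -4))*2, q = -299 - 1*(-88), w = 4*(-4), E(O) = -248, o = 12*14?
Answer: -319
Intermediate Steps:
o = 168
w = -16
q = -211 (q = -299 + 88 = -211)
Z(J) = -71 (Z(J) = -7 - 16*2*2 = -7 - 32*2 = -7 - 64 = -71)
Z(q) + E(o) = -71 - 248 = -319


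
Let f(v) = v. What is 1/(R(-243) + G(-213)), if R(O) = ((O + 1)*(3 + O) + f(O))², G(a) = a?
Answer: 1/3345118356 ≈ 2.9894e-10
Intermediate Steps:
R(O) = (O + (1 + O)*(3 + O))² (R(O) = ((O + 1)*(3 + O) + O)² = ((1 + O)*(3 + O) + O)² = (O + (1 + O)*(3 + O))²)
1/(R(-243) + G(-213)) = 1/((3 + (-243)² + 5*(-243))² - 213) = 1/((3 + 59049 - 1215)² - 213) = 1/(57837² - 213) = 1/(3345118569 - 213) = 1/3345118356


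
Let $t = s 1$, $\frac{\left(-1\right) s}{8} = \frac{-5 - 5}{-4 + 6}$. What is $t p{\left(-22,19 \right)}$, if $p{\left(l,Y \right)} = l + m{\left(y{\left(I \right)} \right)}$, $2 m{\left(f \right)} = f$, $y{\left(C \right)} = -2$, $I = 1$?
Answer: $-920$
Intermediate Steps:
$s = 40$ ($s = - 8 \frac{-5 - 5}{-4 + 6} = - 8 \left(- \frac{10}{2}\right) = - 8 \left(\left(-10\right) \frac{1}{2}\right) = \left(-8\right) \left(-5\right) = 40$)
$m{\left(f \right)} = \frac{f}{2}$
$t = 40$ ($t = 40 \cdot 1 = 40$)
$p{\left(l,Y \right)} = -1 + l$ ($p{\left(l,Y \right)} = l + \frac{1}{2} \left(-2\right) = l - 1 = -1 + l$)
$t p{\left(-22,19 \right)} = 40 \left(-1 - 22\right) = 40 \left(-23\right) = -920$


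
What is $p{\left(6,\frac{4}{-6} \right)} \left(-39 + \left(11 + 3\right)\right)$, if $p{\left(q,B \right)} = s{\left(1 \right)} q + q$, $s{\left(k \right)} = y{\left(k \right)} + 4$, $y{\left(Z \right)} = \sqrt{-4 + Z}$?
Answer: $-750 - 150 i \sqrt{3} \approx -750.0 - 259.81 i$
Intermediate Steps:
$s{\left(k \right)} = 4 + \sqrt{-4 + k}$ ($s{\left(k \right)} = \sqrt{-4 + k} + 4 = 4 + \sqrt{-4 + k}$)
$p{\left(q,B \right)} = q + q \left(4 + i \sqrt{3}\right)$ ($p{\left(q,B \right)} = \left(4 + \sqrt{-4 + 1}\right) q + q = \left(4 + \sqrt{-3}\right) q + q = \left(4 + i \sqrt{3}\right) q + q = q \left(4 + i \sqrt{3}\right) + q = q + q \left(4 + i \sqrt{3}\right)$)
$p{\left(6,\frac{4}{-6} \right)} \left(-39 + \left(11 + 3\right)\right) = 6 \left(5 + i \sqrt{3}\right) \left(-39 + \left(11 + 3\right)\right) = \left(30 + 6 i \sqrt{3}\right) \left(-39 + 14\right) = \left(30 + 6 i \sqrt{3}\right) \left(-25\right) = -750 - 150 i \sqrt{3}$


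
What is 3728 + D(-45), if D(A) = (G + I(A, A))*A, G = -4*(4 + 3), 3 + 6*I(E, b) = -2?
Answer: 10051/2 ≈ 5025.5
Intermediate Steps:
I(E, b) = -5/6 (I(E, b) = -1/2 + (1/6)*(-2) = -1/2 - 1/3 = -5/6)
G = -28 (G = -4*7 = -28)
D(A) = -173*A/6 (D(A) = (-28 - 5/6)*A = -173*A/6)
3728 + D(-45) = 3728 - 173/6*(-45) = 3728 + 2595/2 = 10051/2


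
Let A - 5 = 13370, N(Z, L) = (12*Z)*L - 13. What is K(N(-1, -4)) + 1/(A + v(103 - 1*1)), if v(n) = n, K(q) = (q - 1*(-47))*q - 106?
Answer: 37250429/13477 ≈ 2764.0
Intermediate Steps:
N(Z, L) = -13 + 12*L*Z (N(Z, L) = 12*L*Z - 13 = -13 + 12*L*Z)
K(q) = -106 + q*(47 + q) (K(q) = (q + 47)*q - 106 = (47 + q)*q - 106 = q*(47 + q) - 106 = -106 + q*(47 + q))
A = 13375 (A = 5 + 13370 = 13375)
K(N(-1, -4)) + 1/(A + v(103 - 1*1)) = (-106 + (-13 + 12*(-4)*(-1))**2 + 47*(-13 + 12*(-4)*(-1))) + 1/(13375 + (103 - 1*1)) = (-106 + (-13 + 48)**2 + 47*(-13 + 48)) + 1/(13375 + (103 - 1)) = (-106 + 35**2 + 47*35) + 1/(13375 + 102) = (-106 + 1225 + 1645) + 1/13477 = 2764 + 1/13477 = 37250429/13477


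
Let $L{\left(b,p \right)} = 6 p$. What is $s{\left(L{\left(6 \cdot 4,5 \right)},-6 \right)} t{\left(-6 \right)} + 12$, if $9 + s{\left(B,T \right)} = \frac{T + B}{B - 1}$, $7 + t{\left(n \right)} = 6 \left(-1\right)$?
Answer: $\frac{3429}{29} \approx 118.24$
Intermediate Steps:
$t{\left(n \right)} = -13$ ($t{\left(n \right)} = -7 + 6 \left(-1\right) = -7 - 6 = -13$)
$s{\left(B,T \right)} = -9 + \frac{B + T}{-1 + B}$ ($s{\left(B,T \right)} = -9 + \frac{T + B}{B - 1} = -9 + \frac{B + T}{-1 + B}$)
$s{\left(L{\left(6 \cdot 4,5 \right)},-6 \right)} t{\left(-6 \right)} + 12 = \frac{9 - 6 - 8 \cdot 6 \cdot 5}{-1 + 6 \cdot 5} \left(-13\right) + 12 = \frac{9 - 6 - 240}{-1 + 30} \left(-13\right) + 12 = \frac{9 - 6 - 240}{29} \left(-13\right) + 12 = \frac{1}{29} \left(-237\right) \left(-13\right) + 12 = \left(- \frac{237}{29}\right) \left(-13\right) + 12 = \frac{3081}{29} + 12 = \frac{3429}{29}$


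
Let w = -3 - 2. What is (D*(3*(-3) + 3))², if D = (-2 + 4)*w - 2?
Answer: 5184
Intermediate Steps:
w = -5
D = -12 (D = (-2 + 4)*(-5) - 2 = 2*(-5) - 2 = -10 - 2 = -12)
(D*(3*(-3) + 3))² = (-12*(3*(-3) + 3))² = (-12*(-9 + 3))² = (-12*(-6))² = 72² = 5184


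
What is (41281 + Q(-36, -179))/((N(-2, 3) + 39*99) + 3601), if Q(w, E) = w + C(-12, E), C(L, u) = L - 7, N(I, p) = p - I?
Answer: 13742/2489 ≈ 5.5211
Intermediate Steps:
C(L, u) = -7 + L
Q(w, E) = -19 + w (Q(w, E) = w + (-7 - 12) = w - 19 = -19 + w)
(41281 + Q(-36, -179))/((N(-2, 3) + 39*99) + 3601) = (41281 + (-19 - 36))/(((3 - 1*(-2)) + 39*99) + 3601) = (41281 - 55)/(((3 + 2) + 3861) + 3601) = 41226/((5 + 3861) + 3601) = 41226/(3866 + 3601) = 41226/7467 = 41226*(1/7467) = 13742/2489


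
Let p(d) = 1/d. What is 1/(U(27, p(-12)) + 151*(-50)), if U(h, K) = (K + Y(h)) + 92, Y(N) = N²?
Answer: -12/80749 ≈ -0.00014861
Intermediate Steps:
p(d) = 1/d
U(h, K) = 92 + K + h² (U(h, K) = (K + h²) + 92 = 92 + K + h²)
1/(U(27, p(-12)) + 151*(-50)) = 1/((92 + 1/(-12) + 27²) + 151*(-50)) = 1/((92 - 1/12 + 729) - 7550) = 1/(9851/12 - 7550) = 1/(-80749/12) = -12/80749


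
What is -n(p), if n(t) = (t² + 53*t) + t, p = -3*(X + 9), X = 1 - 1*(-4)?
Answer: 504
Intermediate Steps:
X = 5 (X = 1 + 4 = 5)
p = -42 (p = -3*(5 + 9) = -3*14 = -42)
n(t) = t² + 54*t
-n(p) = -(-42)*(54 - 42) = -(-42)*12 = -1*(-504) = 504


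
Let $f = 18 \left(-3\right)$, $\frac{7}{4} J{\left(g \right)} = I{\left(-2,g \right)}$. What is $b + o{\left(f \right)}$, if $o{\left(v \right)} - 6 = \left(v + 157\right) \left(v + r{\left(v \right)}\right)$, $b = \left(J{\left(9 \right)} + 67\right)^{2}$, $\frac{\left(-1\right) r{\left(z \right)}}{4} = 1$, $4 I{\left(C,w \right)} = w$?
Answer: $- \frac{63948}{49} \approx -1305.1$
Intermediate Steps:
$I{\left(C,w \right)} = \frac{w}{4}$
$J{\left(g \right)} = \frac{g}{7}$ ($J{\left(g \right)} = \frac{4 \frac{g}{4}}{7} = \frac{g}{7}$)
$r{\left(z \right)} = -4$ ($r{\left(z \right)} = \left(-4\right) 1 = -4$)
$b = \frac{228484}{49}$ ($b = \left(\frac{1}{7} \cdot 9 + 67\right)^{2} = \left(\frac{9}{7} + 67\right)^{2} = \left(\frac{478}{7}\right)^{2} = \frac{228484}{49} \approx 4662.9$)
$f = -54$
$o{\left(v \right)} = 6 + \left(-4 + v\right) \left(157 + v\right)$ ($o{\left(v \right)} = 6 + \left(v + 157\right) \left(v - 4\right) = 6 + \left(157 + v\right) \left(-4 + v\right) = 6 + \left(-4 + v\right) \left(157 + v\right)$)
$b + o{\left(f \right)} = \frac{228484}{49} + \left(-622 + \left(-54\right)^{2} + 153 \left(-54\right)\right) = \frac{228484}{49} - 5968 = - \frac{63948}{49}$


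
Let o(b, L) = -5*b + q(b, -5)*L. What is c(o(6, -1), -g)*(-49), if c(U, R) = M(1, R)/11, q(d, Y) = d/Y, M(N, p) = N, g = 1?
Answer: -49/11 ≈ -4.4545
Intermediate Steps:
o(b, L) = -5*b - L*b/5 (o(b, L) = -5*b + (b/(-5))*L = -5*b + (b*(-1/5))*L = -5*b + (-b/5)*L = -5*b - L*b/5)
c(U, R) = 1/11
c(o(6, -1), -g)*(-49) = (1/11)*(-49) = -49/11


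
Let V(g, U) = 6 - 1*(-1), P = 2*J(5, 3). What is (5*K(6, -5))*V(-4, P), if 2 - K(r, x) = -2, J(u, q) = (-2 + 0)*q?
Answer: 140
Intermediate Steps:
J(u, q) = -2*q
P = -12 (P = 2*(-2*3) = 2*(-6) = -12)
V(g, U) = 7 (V(g, U) = 6 + 1 = 7)
K(r, x) = 4 (K(r, x) = 2 - 1*(-2) = 2 + 2 = 4)
(5*K(6, -5))*V(-4, P) = (5*4)*7 = 20*7 = 140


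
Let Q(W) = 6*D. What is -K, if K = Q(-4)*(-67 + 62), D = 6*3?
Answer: 540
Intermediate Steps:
D = 18
Q(W) = 108 (Q(W) = 6*18 = 108)
K = -540 (K = 108*(-67 + 62) = 108*(-5) = -540)
-K = -1*(-540) = 540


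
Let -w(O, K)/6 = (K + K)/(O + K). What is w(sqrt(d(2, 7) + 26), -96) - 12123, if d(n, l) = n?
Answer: -27874179/2297 - 576*sqrt(7)/2297 ≈ -12136.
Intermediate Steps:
w(O, K) = -12*K/(K + O) (w(O, K) = -6*(K + K)/(O + K) = -6*2*K/(K + O) = -12*K/(K + O))
w(sqrt(d(2, 7) + 26), -96) - 12123 = -12*(-96)/(-96 + sqrt(2 + 26)) - 12123 = -12*(-96)/(-96 + sqrt(28)) - 12123 = -12*(-96)/(-96 + 2*sqrt(7)) - 12123 = 1152/(-96 + 2*sqrt(7)) - 12123 = -12123 + 1152/(-96 + 2*sqrt(7))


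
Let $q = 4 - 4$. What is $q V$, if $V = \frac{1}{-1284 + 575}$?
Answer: $0$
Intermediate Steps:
$q = 0$ ($q = 4 - 4 = 0$)
$V = - \frac{1}{709}$ ($V = \frac{1}{-709} = - \frac{1}{709} \approx -0.0014104$)
$q V = 0 \left(- \frac{1}{709}\right) = 0$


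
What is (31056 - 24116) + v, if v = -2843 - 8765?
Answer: -4668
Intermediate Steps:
v = -11608
(31056 - 24116) + v = (31056 - 24116) - 11608 = 6940 - 11608 = -4668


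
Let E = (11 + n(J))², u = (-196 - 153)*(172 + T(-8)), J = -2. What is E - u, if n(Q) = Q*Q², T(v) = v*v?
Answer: 82373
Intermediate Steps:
T(v) = v²
u = -82364 (u = (-196 - 153)*(172 + (-8)²) = -349*(172 + 64) = -349*236 = -82364)
n(Q) = Q³
E = 9 (E = (11 + (-2)³)² = (11 - 8)² = 3² = 9)
E - u = 9 - 1*(-82364) = 9 + 82364 = 82373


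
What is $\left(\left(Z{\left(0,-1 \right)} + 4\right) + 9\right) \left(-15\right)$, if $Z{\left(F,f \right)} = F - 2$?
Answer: $-165$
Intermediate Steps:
$Z{\left(F,f \right)} = -2 + F$
$\left(\left(Z{\left(0,-1 \right)} + 4\right) + 9\right) \left(-15\right) = \left(\left(\left(-2 + 0\right) + 4\right) + 9\right) \left(-15\right) = \left(\left(-2 + 4\right) + 9\right) \left(-15\right) = \left(2 + 9\right) \left(-15\right) = 11 \left(-15\right) = -165$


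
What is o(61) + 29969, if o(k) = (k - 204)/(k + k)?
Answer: 3656075/122 ≈ 29968.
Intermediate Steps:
o(k) = (-204 + k)/(2*k) (o(k) = (-204 + k)/((2*k)) = (-204 + k)*(1/(2*k)) = (-204 + k)/(2*k))
o(61) + 29969 = (1/2)*(-204 + 61)/61 + 29969 = (1/2)*(1/61)*(-143) + 29969 = -143/122 + 29969 = 3656075/122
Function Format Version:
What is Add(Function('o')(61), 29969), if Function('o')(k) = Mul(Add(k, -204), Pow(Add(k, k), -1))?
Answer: Rational(3656075, 122) ≈ 29968.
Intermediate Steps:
Function('o')(k) = Mul(Rational(1, 2), Pow(k, -1), Add(-204, k)) (Function('o')(k) = Mul(Add(-204, k), Pow(Mul(2, k), -1)) = Mul(Add(-204, k), Mul(Rational(1, 2), Pow(k, -1))) = Mul(Rational(1, 2), Pow(k, -1), Add(-204, k)))
Add(Function('o')(61), 29969) = Add(Mul(Rational(1, 2), Pow(61, -1), Add(-204, 61)), 29969) = Add(Mul(Rational(1, 2), Rational(1, 61), -143), 29969) = Add(Rational(-143, 122), 29969) = Rational(3656075, 122)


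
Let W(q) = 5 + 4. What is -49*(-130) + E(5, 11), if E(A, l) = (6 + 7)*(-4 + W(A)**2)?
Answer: 7371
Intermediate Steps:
W(q) = 9
E(A, l) = 1001 (E(A, l) = (6 + 7)*(-4 + 9**2) = 13*(-4 + 81) = 13*77 = 1001)
-49*(-130) + E(5, 11) = -49*(-130) + 1001 = 6370 + 1001 = 7371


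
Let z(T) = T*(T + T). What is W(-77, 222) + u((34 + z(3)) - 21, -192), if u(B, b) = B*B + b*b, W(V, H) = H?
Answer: 38047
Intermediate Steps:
z(T) = 2*T² (z(T) = T*(2*T) = 2*T²)
u(B, b) = B² + b²
W(-77, 222) + u((34 + z(3)) - 21, -192) = 222 + (((34 + 2*3²) - 21)² + (-192)²) = 222 + (((34 + 2*9) - 21)² + 36864) = 222 + (((34 + 18) - 21)² + 36864) = 222 + ((52 - 21)² + 36864) = 222 + (31² + 36864) = 222 + (961 + 36864) = 222 + 37825 = 38047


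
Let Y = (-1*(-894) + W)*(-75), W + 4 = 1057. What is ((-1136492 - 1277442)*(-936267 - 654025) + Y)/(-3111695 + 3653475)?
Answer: 3838859782703/541780 ≈ 7.0856e+6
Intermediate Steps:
W = 1053 (W = -4 + 1057 = 1053)
Y = -146025 (Y = (-1*(-894) + 1053)*(-75) = (894 + 1053)*(-75) = 1947*(-75) = -146025)
((-1136492 - 1277442)*(-936267 - 654025) + Y)/(-3111695 + 3653475) = ((-1136492 - 1277442)*(-936267 - 654025) - 146025)/(-3111695 + 3653475) = (-2413934*(-1590292) - 146025)/541780 = (3838859928728 - 146025)*(1/541780) = 3838859782703*(1/541780) = 3838859782703/541780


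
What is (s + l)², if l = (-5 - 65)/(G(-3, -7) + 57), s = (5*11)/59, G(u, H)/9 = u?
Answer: 61504/31329 ≈ 1.9632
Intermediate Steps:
G(u, H) = 9*u
s = 55/59 (s = 55*(1/59) = 55/59 ≈ 0.93220)
l = -7/3 (l = (-5 - 65)/(9*(-3) + 57) = -70/(-27 + 57) = -70/30 = -70*1/30 = -7/3 ≈ -2.3333)
(s + l)² = (55/59 - 7/3)² = (-248/177)² = 61504/31329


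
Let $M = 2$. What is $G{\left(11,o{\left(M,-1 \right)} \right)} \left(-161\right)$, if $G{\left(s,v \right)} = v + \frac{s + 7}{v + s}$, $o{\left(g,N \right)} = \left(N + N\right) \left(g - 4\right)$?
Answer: $- \frac{4186}{5} \approx -837.2$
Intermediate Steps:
$o{\left(g,N \right)} = 2 N \left(-4 + g\right)$
$G{\left(s,v \right)} = v + \frac{7 + s}{s + v}$
$G{\left(11,o{\left(M,-1 \right)} \right)} \left(-161\right) = \frac{7 + 11 + \left(2 \left(-1\right) \left(-4 + 2\right)\right)^{2} + 11 \cdot 2 \left(-1\right) \left(-4 + 2\right)}{11 + 2 \left(-1\right) \left(-4 + 2\right)} \left(-161\right) = \frac{7 + 11 + \left(2 \left(-1\right) \left(-2\right)\right)^{2} + 11 \cdot 2 \left(-1\right) \left(-2\right)}{11 + 2 \left(-1\right) \left(-2\right)} \left(-161\right) = \frac{7 + 11 + 4^{2} + 11 \cdot 4}{11 + 4} \left(-161\right) = \frac{7 + 11 + 16 + 44}{15} \left(-161\right) = \frac{1}{15} \cdot 78 \left(-161\right) = \frac{26}{5} \left(-161\right) = - \frac{4186}{5}$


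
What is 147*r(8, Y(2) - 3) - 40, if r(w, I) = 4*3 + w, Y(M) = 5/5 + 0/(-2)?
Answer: 2900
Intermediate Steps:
Y(M) = 1 (Y(M) = 5*(⅕) + 0*(-½) = 1 + 0 = 1)
r(w, I) = 12 + w
147*r(8, Y(2) - 3) - 40 = 147*(12 + 8) - 40 = 147*20 - 40 = 2940 - 40 = 2900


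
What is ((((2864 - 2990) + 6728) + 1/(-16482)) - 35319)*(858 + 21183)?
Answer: -3477434982465/5494 ≈ -6.3295e+8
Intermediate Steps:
((((2864 - 2990) + 6728) + 1/(-16482)) - 35319)*(858 + 21183) = (((-126 + 6728) - 1/16482) - 35319)*22041 = ((6602 - 1/16482) - 35319)*22041 = (108814163/16482 - 35319)*22041 = -473313595/16482*22041 = -3477434982465/5494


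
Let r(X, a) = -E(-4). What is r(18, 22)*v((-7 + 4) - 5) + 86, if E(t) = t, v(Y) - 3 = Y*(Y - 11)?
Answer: 706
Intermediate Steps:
v(Y) = 3 + Y*(-11 + Y) (v(Y) = 3 + Y*(Y - 11) = 3 + Y*(-11 + Y))
r(X, a) = 4 (r(X, a) = -1*(-4) = 4)
r(18, 22)*v((-7 + 4) - 5) + 86 = 4*(3 + ((-7 + 4) - 5)**2 - 11*((-7 + 4) - 5)) + 86 = 4*(3 + (-3 - 5)**2 - 11*(-3 - 5)) + 86 = 4*(3 + (-8)**2 - 11*(-8)) + 86 = 4*(3 + 64 + 88) + 86 = 4*155 + 86 = 620 + 86 = 706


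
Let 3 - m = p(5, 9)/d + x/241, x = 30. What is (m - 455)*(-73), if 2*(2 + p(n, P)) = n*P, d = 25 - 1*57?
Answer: 508349151/15424 ≈ 32958.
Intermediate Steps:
d = -32 (d = 25 - 57 = -32)
p(n, P) = -2 + P*n/2 (p(n, P) = -2 + (n*P)/2 = -2 + (P*n)/2 = -2 + P*n/2)
m = 54233/15424 (m = 3 - ((-2 + (1/2)*9*5)/(-32) + 30/241) = 3 - ((-2 + 45/2)*(-1/32) + 30*(1/241)) = 3 - ((41/2)*(-1/32) + 30/241) = 3 - (-41/64 + 30/241) = 3 - 1*(-7961/15424) = 3 + 7961/15424 = 54233/15424 ≈ 3.5161)
(m - 455)*(-73) = (54233/15424 - 455)*(-73) = -6963687/15424*(-73) = 508349151/15424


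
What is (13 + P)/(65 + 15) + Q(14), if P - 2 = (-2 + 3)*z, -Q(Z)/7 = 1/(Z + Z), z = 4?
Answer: -1/80 ≈ -0.012500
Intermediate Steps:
Q(Z) = -7/(2*Z) (Q(Z) = -7/(Z + Z) = -7*1/(2*Z) = -7/(2*Z))
P = 6 (P = 2 + (-2 + 3)*4 = 2 + 1*4 = 2 + 4 = 6)
(13 + P)/(65 + 15) + Q(14) = (13 + 6)/(65 + 15) - 7/2/14 = 19/80 - 7/2*1/14 = (1/80)*19 - ¼ = 19/80 - ¼ = -1/80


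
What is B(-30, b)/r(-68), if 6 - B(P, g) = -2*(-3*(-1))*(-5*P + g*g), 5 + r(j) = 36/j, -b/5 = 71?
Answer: -6434976/47 ≈ -1.3691e+5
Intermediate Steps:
b = -355 (b = -5*71 = -355)
r(j) = -5 + 36/j
B(P, g) = 6 - 30*P + 6*g² (B(P, g) = 6 - (-2)*(-3*(-1))*(-5*P + g*g) = 6 - (-2)*3*(-5*P + g²) = 6 - (-2)*3*(g² - 5*P) = 6 - (-2)*(-15*P + 3*g²) = 6 - (-6*g² + 30*P) = 6 + (-30*P + 6*g²) = 6 - 30*P + 6*g²)
B(-30, b)/r(-68) = (6 - 30*(-30) + 6*(-355)²)/(-5 + 36/(-68)) = (6 + 900 + 6*126025)/(-5 + 36*(-1/68)) = (6 + 900 + 756150)/(-5 - 9/17) = 757056/(-94/17) = 757056*(-17/94) = -6434976/47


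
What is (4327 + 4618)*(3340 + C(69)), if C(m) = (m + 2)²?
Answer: 74968045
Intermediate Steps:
C(m) = (2 + m)²
(4327 + 4618)*(3340 + C(69)) = (4327 + 4618)*(3340 + (2 + 69)²) = 8945*(3340 + 71²) = 8945*(3340 + 5041) = 8945*8381 = 74968045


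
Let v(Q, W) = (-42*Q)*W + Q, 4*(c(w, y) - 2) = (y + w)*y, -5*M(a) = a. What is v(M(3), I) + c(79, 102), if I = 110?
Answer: 73889/10 ≈ 7388.9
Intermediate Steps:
M(a) = -a/5
c(w, y) = 2 + y*(w + y)/4 (c(w, y) = 2 + ((y + w)*y)/4 = 2 + ((w + y)*y)/4 = 2 + (y*(w + y))/4 = 2 + y*(w + y)/4)
v(Q, W) = Q - 42*Q*W (v(Q, W) = -42*Q*W + Q = Q - 42*Q*W)
v(M(3), I) + c(79, 102) = (-⅕*3)*(1 - 42*110) + (2 + (¼)*102² + (¼)*79*102) = -3*(1 - 4620)/5 + (2 + (¼)*10404 + 4029/2) = -⅗*(-4619) + (2 + 2601 + 4029/2) = 13857/5 + 9235/2 = 73889/10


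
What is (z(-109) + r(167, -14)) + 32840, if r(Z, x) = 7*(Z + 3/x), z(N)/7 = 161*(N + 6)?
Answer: -164147/2 ≈ -82074.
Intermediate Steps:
z(N) = 6762 + 1127*N (z(N) = 7*(161*(N + 6)) = 7*(161*(6 + N)) = 7*(966 + 161*N) = 6762 + 1127*N)
r(Z, x) = 7*Z + 21/x
(z(-109) + r(167, -14)) + 32840 = ((6762 + 1127*(-109)) + (7*167 + 21/(-14))) + 32840 = ((6762 - 122843) + (1169 + 21*(-1/14))) + 32840 = (-116081 + (1169 - 3/2)) + 32840 = (-116081 + 2335/2) + 32840 = -229827/2 + 32840 = -164147/2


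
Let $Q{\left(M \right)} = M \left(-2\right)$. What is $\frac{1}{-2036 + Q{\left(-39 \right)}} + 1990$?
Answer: $\frac{3896419}{1958} \approx 1990.0$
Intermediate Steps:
$Q{\left(M \right)} = - 2 M$
$\frac{1}{-2036 + Q{\left(-39 \right)}} + 1990 = \frac{1}{-2036 - -78} + 1990 = \frac{1}{-2036 + 78} + 1990 = \frac{1}{-1958} + 1990 = - \frac{1}{1958} + 1990 = \frac{3896419}{1958}$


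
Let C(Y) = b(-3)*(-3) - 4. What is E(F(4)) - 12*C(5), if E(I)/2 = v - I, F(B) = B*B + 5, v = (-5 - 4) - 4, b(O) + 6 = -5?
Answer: -416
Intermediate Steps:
b(O) = -11 (b(O) = -6 - 5 = -11)
v = -13 (v = -9 - 4 = -13)
F(B) = 5 + B² (F(B) = B² + 5 = 5 + B²)
E(I) = -26 - 2*I (E(I) = 2*(-13 - I) = -26 - 2*I)
C(Y) = 29 (C(Y) = -11*(-3) - 4 = 33 - 4 = 29)
E(F(4)) - 12*C(5) = (-26 - 2*(5 + 4²)) - 12*29 = (-26 - 2*(5 + 16)) - 348 = (-26 - 2*21) - 348 = (-26 - 42) - 348 = -68 - 348 = -416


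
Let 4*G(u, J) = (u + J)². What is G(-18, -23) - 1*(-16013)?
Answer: 65733/4 ≈ 16433.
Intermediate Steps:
G(u, J) = (J + u)²/4 (G(u, J) = (u + J)²/4 = (J + u)²/4)
G(-18, -23) - 1*(-16013) = (-23 - 18)²/4 - 1*(-16013) = (¼)*(-41)² + 16013 = (¼)*1681 + 16013 = 1681/4 + 16013 = 65733/4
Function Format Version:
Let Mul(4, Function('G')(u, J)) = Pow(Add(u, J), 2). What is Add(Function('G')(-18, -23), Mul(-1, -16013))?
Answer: Rational(65733, 4) ≈ 16433.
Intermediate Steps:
Function('G')(u, J) = Mul(Rational(1, 4), Pow(Add(J, u), 2)) (Function('G')(u, J) = Mul(Rational(1, 4), Pow(Add(u, J), 2)) = Mul(Rational(1, 4), Pow(Add(J, u), 2)))
Add(Function('G')(-18, -23), Mul(-1, -16013)) = Add(Mul(Rational(1, 4), Pow(Add(-23, -18), 2)), Mul(-1, -16013)) = Add(Mul(Rational(1, 4), Pow(-41, 2)), 16013) = Add(Mul(Rational(1, 4), 1681), 16013) = Add(Rational(1681, 4), 16013) = Rational(65733, 4)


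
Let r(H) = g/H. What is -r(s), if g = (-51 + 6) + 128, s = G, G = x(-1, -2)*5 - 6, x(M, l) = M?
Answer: 83/11 ≈ 7.5455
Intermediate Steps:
G = -11 (G = -1*5 - 6 = -5 - 6 = -11)
s = -11
g = 83 (g = -45 + 128 = 83)
r(H) = 83/H
-r(s) = -83/(-11) = -83*(-1)/11 = -1*(-83/11) = 83/11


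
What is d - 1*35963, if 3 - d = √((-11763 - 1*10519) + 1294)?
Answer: -35960 - 6*I*√583 ≈ -35960.0 - 144.87*I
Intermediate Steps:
d = 3 - 6*I*√583 (d = 3 - √((-11763 - 1*10519) + 1294) = 3 - √((-11763 - 10519) + 1294) = 3 - √(-22282 + 1294) = 3 - √(-20988) = 3 - 6*I*√583 ≈ 3.0 - 144.87*I)
d - 1*35963 = (3 - 6*I*√583) - 1*35963 = (3 - 6*I*√583) - 35963 = -35960 - 6*I*√583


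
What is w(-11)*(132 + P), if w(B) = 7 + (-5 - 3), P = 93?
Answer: -225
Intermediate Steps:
w(B) = -1 (w(B) = 7 - 8 = -1)
w(-11)*(132 + P) = -(132 + 93) = -1*225 = -225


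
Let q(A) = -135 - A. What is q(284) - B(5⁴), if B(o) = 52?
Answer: -471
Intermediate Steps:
q(284) - B(5⁴) = (-135 - 1*284) - 1*52 = (-135 - 284) - 52 = -419 - 52 = -471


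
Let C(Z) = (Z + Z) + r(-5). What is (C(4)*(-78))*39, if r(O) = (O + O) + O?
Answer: 21294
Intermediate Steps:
r(O) = 3*O (r(O) = 2*O + O = 3*O)
C(Z) = -15 + 2*Z (C(Z) = (Z + Z) + 3*(-5) = 2*Z - 15 = -15 + 2*Z)
(C(4)*(-78))*39 = ((-15 + 2*4)*(-78))*39 = ((-15 + 8)*(-78))*39 = -7*(-78)*39 = 546*39 = 21294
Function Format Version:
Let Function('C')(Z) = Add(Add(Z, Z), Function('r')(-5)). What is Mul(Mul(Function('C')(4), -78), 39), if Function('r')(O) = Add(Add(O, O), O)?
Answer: 21294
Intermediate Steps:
Function('r')(O) = Mul(3, O) (Function('r')(O) = Add(Mul(2, O), O) = Mul(3, O))
Function('C')(Z) = Add(-15, Mul(2, Z)) (Function('C')(Z) = Add(Add(Z, Z), Mul(3, -5)) = Add(Mul(2, Z), -15) = Add(-15, Mul(2, Z)))
Mul(Mul(Function('C')(4), -78), 39) = Mul(Mul(Add(-15, Mul(2, 4)), -78), 39) = Mul(Mul(Add(-15, 8), -78), 39) = Mul(Mul(-7, -78), 39) = Mul(546, 39) = 21294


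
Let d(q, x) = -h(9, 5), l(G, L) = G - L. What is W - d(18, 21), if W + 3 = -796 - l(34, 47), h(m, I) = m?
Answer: -777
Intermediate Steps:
d(q, x) = -9 (d(q, x) = -1*9 = -9)
W = -786 (W = -3 + (-796 - (34 - 1*47)) = -3 + (-796 - (34 - 47)) = -3 + (-796 - 1*(-13)) = -3 + (-796 + 13) = -3 - 783 = -786)
W - d(18, 21) = -786 - 1*(-9) = -786 + 9 = -777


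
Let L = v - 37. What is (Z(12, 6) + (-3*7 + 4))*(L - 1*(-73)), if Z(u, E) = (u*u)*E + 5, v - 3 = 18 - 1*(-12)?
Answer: 58788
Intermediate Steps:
v = 33 (v = 3 + (18 - 1*(-12)) = 3 + (18 + 12) = 3 + 30 = 33)
Z(u, E) = 5 + E*u**2 (Z(u, E) = u**2*E + 5 = E*u**2 + 5 = 5 + E*u**2)
L = -4 (L = 33 - 37 = -4)
(Z(12, 6) + (-3*7 + 4))*(L - 1*(-73)) = ((5 + 6*12**2) + (-3*7 + 4))*(-4 - 1*(-73)) = ((5 + 6*144) + (-21 + 4))*(-4 + 73) = ((5 + 864) - 17)*69 = (869 - 17)*69 = 852*69 = 58788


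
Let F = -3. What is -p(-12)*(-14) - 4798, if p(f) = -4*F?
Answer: -4630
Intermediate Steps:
p(f) = 12 (p(f) = -4*(-3) = 12)
-p(-12)*(-14) - 4798 = -12*(-14) - 4798 = -1*(-168) - 4798 = 168 - 4798 = -4630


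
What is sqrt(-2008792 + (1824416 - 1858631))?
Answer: I*sqrt(2043007) ≈ 1429.3*I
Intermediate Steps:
sqrt(-2008792 + (1824416 - 1858631)) = sqrt(-2008792 - 34215) = sqrt(-2043007) = I*sqrt(2043007)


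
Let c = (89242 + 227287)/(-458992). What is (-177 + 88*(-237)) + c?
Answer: -9654295265/458992 ≈ -21034.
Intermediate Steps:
c = -316529/458992 (c = 316529*(-1/458992) = -316529/458992 ≈ -0.68962)
(-177 + 88*(-237)) + c = (-177 + 88*(-237)) - 316529/458992 = (-177 - 20856) - 316529/458992 = -21033 - 316529/458992 = -9654295265/458992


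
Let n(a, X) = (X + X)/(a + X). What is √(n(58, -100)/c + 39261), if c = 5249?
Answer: √477038139089001/110229 ≈ 198.14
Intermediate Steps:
n(a, X) = 2*X/(X + a) (n(a, X) = (2*X)/(X + a) = 2*X/(X + a))
√(n(58, -100)/c + 39261) = √((2*(-100)/(-100 + 58))/5249 + 39261) = √((2*(-100)/(-42))*(1/5249) + 39261) = √((2*(-100)*(-1/42))*(1/5249) + 39261) = √((100/21)*(1/5249) + 39261) = √(100/110229 + 39261) = √(4327700869/110229) = √477038139089001/110229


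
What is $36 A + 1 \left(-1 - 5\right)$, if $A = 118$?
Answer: $4242$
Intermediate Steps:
$36 A + 1 \left(-1 - 5\right) = 36 \cdot 118 + 1 \left(-1 - 5\right) = 4248 + 1 \left(-6\right) = 4248 - 6 = 4242$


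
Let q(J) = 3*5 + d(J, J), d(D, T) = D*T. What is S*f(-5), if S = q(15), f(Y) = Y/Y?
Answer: 240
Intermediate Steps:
q(J) = 15 + J**2 (q(J) = 3*5 + J*J = 15 + J**2)
f(Y) = 1
S = 240 (S = 15 + 15**2 = 15 + 225 = 240)
S*f(-5) = 240*1 = 240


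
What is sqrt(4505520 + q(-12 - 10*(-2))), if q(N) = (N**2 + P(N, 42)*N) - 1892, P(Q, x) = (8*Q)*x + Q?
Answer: 2*sqrt(1131315) ≈ 2127.3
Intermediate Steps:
P(Q, x) = Q + 8*Q*x (P(Q, x) = 8*Q*x + Q = Q + 8*Q*x)
q(N) = -1892 + 338*N**2 (q(N) = (N**2 + (N*(1 + 8*42))*N) - 1892 = (N**2 + (N*(1 + 336))*N) - 1892 = (N**2 + (N*337)*N) - 1892 = (N**2 + (337*N)*N) - 1892 = (N**2 + 337*N**2) - 1892 = 338*N**2 - 1892 = -1892 + 338*N**2)
sqrt(4505520 + q(-12 - 10*(-2))) = sqrt(4505520 + (-1892 + 338*(-12 - 10*(-2))**2)) = sqrt(4505520 + (-1892 + 338*(-12 + 20)**2)) = sqrt(4505520 + (-1892 + 338*8**2)) = sqrt(4505520 + (-1892 + 338*64)) = sqrt(4505520 + (-1892 + 21632)) = sqrt(4505520 + 19740) = sqrt(4525260) = 2*sqrt(1131315)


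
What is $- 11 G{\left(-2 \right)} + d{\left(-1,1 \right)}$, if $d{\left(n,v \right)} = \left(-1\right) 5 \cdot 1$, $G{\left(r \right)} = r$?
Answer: $17$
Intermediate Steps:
$d{\left(n,v \right)} = -5$ ($d{\left(n,v \right)} = \left(-5\right) 1 = -5$)
$- 11 G{\left(-2 \right)} + d{\left(-1,1 \right)} = \left(-11\right) \left(-2\right) - 5 = 22 - 5 = 17$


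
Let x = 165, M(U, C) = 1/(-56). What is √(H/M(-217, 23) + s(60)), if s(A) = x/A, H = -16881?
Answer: √3781355/2 ≈ 972.29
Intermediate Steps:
M(U, C) = -1/56
s(A) = 165/A
√(H/M(-217, 23) + s(60)) = √(-16881/(-1/56) + 165/60) = √(-16881*(-56) + 165*(1/60)) = √(945336 + 11/4) = √(3781355/4) = √3781355/2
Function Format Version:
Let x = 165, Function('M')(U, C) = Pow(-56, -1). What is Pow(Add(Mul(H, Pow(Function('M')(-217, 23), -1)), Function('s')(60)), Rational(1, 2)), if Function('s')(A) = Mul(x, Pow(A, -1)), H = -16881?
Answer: Mul(Rational(1, 2), Pow(3781355, Rational(1, 2))) ≈ 972.29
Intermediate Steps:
Function('M')(U, C) = Rational(-1, 56)
Function('s')(A) = Mul(165, Pow(A, -1))
Pow(Add(Mul(H, Pow(Function('M')(-217, 23), -1)), Function('s')(60)), Rational(1, 2)) = Pow(Add(Mul(-16881, Pow(Rational(-1, 56), -1)), Mul(165, Pow(60, -1))), Rational(1, 2)) = Pow(Add(Mul(-16881, -56), Mul(165, Rational(1, 60))), Rational(1, 2)) = Pow(Add(945336, Rational(11, 4)), Rational(1, 2)) = Pow(Rational(3781355, 4), Rational(1, 2)) = Mul(Rational(1, 2), Pow(3781355, Rational(1, 2)))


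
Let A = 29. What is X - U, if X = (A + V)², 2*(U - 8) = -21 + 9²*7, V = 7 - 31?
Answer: -256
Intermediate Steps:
V = -24
U = 281 (U = 8 + (-21 + 9²*7)/2 = 8 + (-21 + 81*7)/2 = 8 + (-21 + 567)/2 = 8 + (½)*546 = 8 + 273 = 281)
X = 25 (X = (29 - 24)² = 5² = 25)
X - U = 25 - 1*281 = 25 - 281 = -256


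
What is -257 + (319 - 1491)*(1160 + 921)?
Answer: -2439189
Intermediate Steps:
-257 + (319 - 1491)*(1160 + 921) = -257 - 1172*2081 = -257 - 2438932 = -2439189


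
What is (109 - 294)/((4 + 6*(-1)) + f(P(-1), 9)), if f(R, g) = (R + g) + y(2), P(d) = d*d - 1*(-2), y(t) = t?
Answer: -185/12 ≈ -15.417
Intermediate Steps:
P(d) = 2 + d² (P(d) = d² + 2 = 2 + d²)
f(R, g) = 2 + R + g (f(R, g) = (R + g) + 2 = 2 + R + g)
(109 - 294)/((4 + 6*(-1)) + f(P(-1), 9)) = (109 - 294)/((4 + 6*(-1)) + (2 + (2 + (-1)²) + 9)) = -185/((4 - 6) + (2 + (2 + 1) + 9)) = -185/(-2 + (2 + 3 + 9)) = -185/(-2 + 14) = -185/12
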